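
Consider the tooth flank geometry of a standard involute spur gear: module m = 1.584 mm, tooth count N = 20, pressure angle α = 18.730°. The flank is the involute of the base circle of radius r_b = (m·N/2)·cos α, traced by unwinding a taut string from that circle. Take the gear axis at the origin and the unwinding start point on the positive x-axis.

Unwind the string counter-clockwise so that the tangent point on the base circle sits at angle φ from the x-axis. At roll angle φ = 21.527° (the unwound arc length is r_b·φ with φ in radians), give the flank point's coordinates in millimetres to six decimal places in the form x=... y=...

x=16.022881 y=0.261483

pitch radius r_p = m·N/2 = 1.584·20/2 = 15.840000
base radius r_b = r_p·cos α = 15.840000·cos 18.730° = 15.001150
roll angle φ = 21.527° = 0.37571703 rad
x = r_b·(cos φ + φ·sin φ) = 15.001150·(0.93024476 + 0.37571703·0.36693963) = 16.022881
y = r_b·(sin φ − φ·cos φ) = 15.001150·(0.36693963 − 0.37571703·0.93024476) = 0.261483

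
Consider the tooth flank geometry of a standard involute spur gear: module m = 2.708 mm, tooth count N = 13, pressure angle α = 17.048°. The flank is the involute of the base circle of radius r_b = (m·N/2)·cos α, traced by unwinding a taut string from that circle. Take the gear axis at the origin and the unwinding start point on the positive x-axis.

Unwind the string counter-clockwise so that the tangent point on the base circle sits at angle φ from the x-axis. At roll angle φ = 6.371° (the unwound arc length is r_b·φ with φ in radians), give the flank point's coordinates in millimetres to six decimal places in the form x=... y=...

pitch radius r_p = m·N/2 = 2.708·13/2 = 17.602000
base radius r_b = r_p·cos α = 17.602000·cos 17.048° = 16.828559
roll angle φ = 6.371° = 0.11119493 rad
x = r_b·(cos φ + φ·sin φ) = 16.828559·(0.99382421 + 0.11119493·0.11096593) = 16.932274
y = r_b·(sin φ − φ·cos φ) = 16.828559·(0.11096593 − 0.11119493·0.99382421) = 0.007703

x=16.932274 y=0.007703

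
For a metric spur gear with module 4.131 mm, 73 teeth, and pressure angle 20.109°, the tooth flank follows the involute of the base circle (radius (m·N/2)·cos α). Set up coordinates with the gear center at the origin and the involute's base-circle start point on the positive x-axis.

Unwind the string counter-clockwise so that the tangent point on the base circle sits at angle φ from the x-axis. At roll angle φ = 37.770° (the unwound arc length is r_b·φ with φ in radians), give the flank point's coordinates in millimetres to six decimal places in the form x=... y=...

x=169.092040 y=12.941742

pitch radius r_p = m·N/2 = 4.131·73/2 = 150.781500
base radius r_b = r_p·cos α = 150.781500·cos 20.109° = 141.589899
roll angle φ = 37.770° = 0.65921086 rad
x = r_b·(cos φ + φ·sin φ) = 141.589899·(0.79047582 + 0.65921086·0.61249325) = 169.092040
y = r_b·(sin φ − φ·cos φ) = 141.589899·(0.61249325 − 0.65921086·0.79047582) = 12.941742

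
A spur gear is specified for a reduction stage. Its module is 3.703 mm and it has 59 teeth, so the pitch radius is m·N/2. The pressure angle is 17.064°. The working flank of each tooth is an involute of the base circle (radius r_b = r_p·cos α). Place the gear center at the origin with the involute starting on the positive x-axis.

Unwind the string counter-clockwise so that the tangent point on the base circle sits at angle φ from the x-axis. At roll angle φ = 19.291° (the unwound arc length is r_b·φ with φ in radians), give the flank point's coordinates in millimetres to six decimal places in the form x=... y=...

x=110.181987 y=1.313613

pitch radius r_p = m·N/2 = 3.703·59/2 = 109.238500
base radius r_b = r_p·cos α = 109.238500·cos 17.064° = 104.429557
roll angle φ = 19.291° = 0.33669147 rad
x = r_b·(cos φ + φ·sin φ) = 104.429557·(0.94385286 + 0.33669147·0.33036614) = 110.181987
y = r_b·(sin φ − φ·cos φ) = 104.429557·(0.33036614 − 0.33669147·0.94385286) = 1.313613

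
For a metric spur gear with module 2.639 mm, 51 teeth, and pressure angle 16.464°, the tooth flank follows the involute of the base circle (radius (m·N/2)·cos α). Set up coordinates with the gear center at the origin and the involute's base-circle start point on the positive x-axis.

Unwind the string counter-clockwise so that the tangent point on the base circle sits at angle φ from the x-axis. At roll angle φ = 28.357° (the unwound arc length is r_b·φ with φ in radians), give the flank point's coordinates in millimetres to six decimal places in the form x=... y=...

pitch radius r_p = m·N/2 = 2.639·51/2 = 67.294500
base radius r_b = r_p·cos α = 67.294500·cos 16.464° = 64.535291
roll angle φ = 28.357° = 0.49492302 rad
x = r_b·(cos φ + φ·sin φ) = 64.535291·(0.88000528 + 0.49492302·0.47496391) = 71.961744
y = r_b·(sin φ − φ·cos φ) = 64.535291·(0.47496391 − 0.49492302·0.88000528) = 2.544565

x=71.961744 y=2.544565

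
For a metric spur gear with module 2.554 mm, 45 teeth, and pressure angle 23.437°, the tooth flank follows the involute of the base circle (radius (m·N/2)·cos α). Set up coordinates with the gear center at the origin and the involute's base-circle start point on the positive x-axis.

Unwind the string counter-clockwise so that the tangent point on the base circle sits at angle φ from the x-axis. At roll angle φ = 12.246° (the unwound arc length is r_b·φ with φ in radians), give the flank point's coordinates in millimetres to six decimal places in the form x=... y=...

x=53.914567 y=0.170811

pitch radius r_p = m·N/2 = 2.554·45/2 = 57.465000
base radius r_b = r_p·cos α = 57.465000·cos 23.437° = 52.724021
roll angle φ = 12.246° = 0.21373302 rad
x = r_b·(cos φ + φ·sin φ) = 52.724021·(0.97724592 + 0.21373302·0.21210945) = 53.914567
y = r_b·(sin φ − φ·cos φ) = 52.724021·(0.21210945 − 0.21373302·0.97724592) = 0.170811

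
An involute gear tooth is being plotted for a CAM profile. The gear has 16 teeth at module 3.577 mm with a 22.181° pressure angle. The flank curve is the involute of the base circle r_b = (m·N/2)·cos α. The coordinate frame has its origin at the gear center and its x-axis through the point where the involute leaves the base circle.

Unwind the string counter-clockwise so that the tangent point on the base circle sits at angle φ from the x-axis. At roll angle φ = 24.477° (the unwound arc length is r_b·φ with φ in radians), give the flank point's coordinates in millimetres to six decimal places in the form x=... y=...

x=28.807102 y=0.676171

pitch radius r_p = m·N/2 = 3.577·16/2 = 28.616000
base radius r_b = r_p·cos α = 28.616000·cos 22.181° = 26.498297
roll angle φ = 24.477° = 0.42720424 rad
x = r_b·(cos φ + φ·sin φ) = 26.498297·(0.91012767 + 0.42720424·0.41432793) = 28.807102
y = r_b·(sin φ − φ·cos φ) = 26.498297·(0.41432793 − 0.42720424·0.91012767) = 0.676171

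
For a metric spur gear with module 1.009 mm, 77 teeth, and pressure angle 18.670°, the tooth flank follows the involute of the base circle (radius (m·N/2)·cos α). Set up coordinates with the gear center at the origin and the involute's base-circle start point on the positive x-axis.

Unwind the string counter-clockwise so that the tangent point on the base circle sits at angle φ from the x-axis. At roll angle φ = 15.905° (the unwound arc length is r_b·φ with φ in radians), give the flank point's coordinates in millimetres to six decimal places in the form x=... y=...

pitch radius r_p = m·N/2 = 1.009·77/2 = 38.846500
base radius r_b = r_p·cos α = 38.846500·cos 18.670° = 36.802320
roll angle φ = 15.905° = 0.27759462 rad
x = r_b·(cos φ + φ·sin φ) = 36.802320·(0.96171740 + 0.27759462·0.27404315) = 38.193091
y = r_b·(sin φ − φ·cos φ) = 36.802320·(0.27404315 − 0.27759462·0.96171740) = 0.260397

x=38.193091 y=0.260397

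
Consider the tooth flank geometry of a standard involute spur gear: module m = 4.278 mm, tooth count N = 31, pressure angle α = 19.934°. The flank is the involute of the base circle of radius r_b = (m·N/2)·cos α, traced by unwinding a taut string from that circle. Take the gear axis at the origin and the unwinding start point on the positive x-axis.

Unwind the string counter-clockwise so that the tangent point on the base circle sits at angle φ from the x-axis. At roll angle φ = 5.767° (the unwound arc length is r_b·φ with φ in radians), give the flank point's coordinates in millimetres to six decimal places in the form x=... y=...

pitch radius r_p = m·N/2 = 4.278·31/2 = 66.309000
base radius r_b = r_p·cos α = 66.309000·cos 19.934° = 62.336161
roll angle φ = 5.767° = 0.10065314 rad
x = r_b·(cos φ + φ·sin φ) = 62.336161·(0.99493875 + 0.10065314·0.10048327) = 62.651127
y = r_b·(sin φ − φ·cos φ) = 62.336161·(0.10048327 − 0.10065314·0.99493875) = 0.021167

x=62.651127 y=0.021167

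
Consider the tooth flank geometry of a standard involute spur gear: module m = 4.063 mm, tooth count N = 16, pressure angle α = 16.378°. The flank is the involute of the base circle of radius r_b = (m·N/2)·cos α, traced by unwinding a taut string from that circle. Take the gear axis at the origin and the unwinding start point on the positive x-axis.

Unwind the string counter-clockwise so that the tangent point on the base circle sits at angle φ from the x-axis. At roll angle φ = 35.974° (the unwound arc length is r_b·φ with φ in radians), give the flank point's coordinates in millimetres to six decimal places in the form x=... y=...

x=36.739208 y=2.472895

pitch radius r_p = m·N/2 = 4.063·16/2 = 32.504000
base radius r_b = r_p·cos α = 32.504000·cos 16.378° = 31.185063
roll angle φ = 35.974° = 0.62786475 rad
x = r_b·(cos φ + φ·sin φ) = 31.185063·(0.80928364 + 0.62786475·0.58741807) = 36.739208
y = r_b·(sin φ − φ·cos φ) = 31.185063·(0.58741807 − 0.62786475·0.80928364) = 2.472895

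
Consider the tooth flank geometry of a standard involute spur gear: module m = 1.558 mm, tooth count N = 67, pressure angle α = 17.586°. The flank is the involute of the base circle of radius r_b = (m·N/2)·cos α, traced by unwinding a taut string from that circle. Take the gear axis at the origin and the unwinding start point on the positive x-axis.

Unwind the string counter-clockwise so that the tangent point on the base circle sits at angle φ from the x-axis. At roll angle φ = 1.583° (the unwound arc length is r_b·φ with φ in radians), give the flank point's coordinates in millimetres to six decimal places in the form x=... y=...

pitch radius r_p = m·N/2 = 1.558·67/2 = 52.193000
base radius r_b = r_p·cos α = 52.193000·cos 17.586° = 49.753735
roll angle φ = 1.583° = 0.02762856 rad
x = r_b·(cos φ + φ·sin φ) = 49.753735·(0.99961836 + 0.02762856·0.02762505) = 49.772721
y = r_b·(sin φ − φ·cos φ) = 49.753735·(0.02762505 − 0.02762856·0.99961836) = 0.000350

x=49.772721 y=0.000350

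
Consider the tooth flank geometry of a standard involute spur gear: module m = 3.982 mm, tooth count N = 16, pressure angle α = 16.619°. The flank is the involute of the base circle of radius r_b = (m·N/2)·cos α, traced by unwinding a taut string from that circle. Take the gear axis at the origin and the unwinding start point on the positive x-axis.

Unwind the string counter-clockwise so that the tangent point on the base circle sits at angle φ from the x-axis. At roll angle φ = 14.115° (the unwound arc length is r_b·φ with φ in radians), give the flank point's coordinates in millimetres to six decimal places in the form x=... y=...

pitch radius r_p = m·N/2 = 3.982·16/2 = 31.856000
base radius r_b = r_p·cos α = 31.856000·cos 16.619° = 30.525304
roll angle φ = 14.115° = 0.24635322 rad
x = r_b·(cos φ + φ·sin φ) = 30.525304·(0.96980820 + 0.24635322·0.24386892) = 31.437586
y = r_b·(sin φ − φ·cos φ) = 30.525304·(0.24386892 − 0.24635322·0.96980820) = 0.151208

x=31.437586 y=0.151208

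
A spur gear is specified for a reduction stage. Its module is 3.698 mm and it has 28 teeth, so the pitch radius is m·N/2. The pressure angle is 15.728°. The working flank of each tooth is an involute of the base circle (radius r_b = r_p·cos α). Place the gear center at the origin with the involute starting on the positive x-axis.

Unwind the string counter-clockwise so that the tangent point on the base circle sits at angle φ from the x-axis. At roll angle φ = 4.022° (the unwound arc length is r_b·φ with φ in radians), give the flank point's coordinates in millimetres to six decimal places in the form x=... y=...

pitch radius r_p = m·N/2 = 3.698·28/2 = 51.772000
base radius r_b = r_p·cos α = 51.772000·cos 15.728° = 49.833625
roll angle φ = 4.022° = 0.07019714 rad
x = r_b·(cos φ + φ·sin φ) = 49.833625·(0.99753719 + 0.07019714·0.07013951) = 49.956255
y = r_b·(sin φ − φ·cos φ) = 49.833625·(0.07013951 − 0.07019714·0.99753719) = 0.005743

x=49.956255 y=0.005743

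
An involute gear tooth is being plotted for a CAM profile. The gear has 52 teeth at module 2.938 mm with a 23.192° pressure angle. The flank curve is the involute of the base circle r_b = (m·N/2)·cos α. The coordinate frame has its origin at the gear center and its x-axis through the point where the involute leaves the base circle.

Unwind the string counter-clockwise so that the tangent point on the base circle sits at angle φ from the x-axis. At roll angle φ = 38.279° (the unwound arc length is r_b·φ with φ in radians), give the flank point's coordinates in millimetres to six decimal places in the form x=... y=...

x=84.179654 y=6.672878

pitch radius r_p = m·N/2 = 2.938·52/2 = 76.388000
base radius r_b = r_p·cos α = 76.388000·cos 23.192° = 70.215111
roll angle φ = 38.279° = 0.66809458 rad
x = r_b·(cos φ + φ·sin φ) = 70.215111·(0.78500348 + 0.66809458·0.61949135) = 84.179654
y = r_b·(sin φ − φ·cos φ) = 70.215111·(0.61949135 − 0.66809458·0.78500348) = 6.672878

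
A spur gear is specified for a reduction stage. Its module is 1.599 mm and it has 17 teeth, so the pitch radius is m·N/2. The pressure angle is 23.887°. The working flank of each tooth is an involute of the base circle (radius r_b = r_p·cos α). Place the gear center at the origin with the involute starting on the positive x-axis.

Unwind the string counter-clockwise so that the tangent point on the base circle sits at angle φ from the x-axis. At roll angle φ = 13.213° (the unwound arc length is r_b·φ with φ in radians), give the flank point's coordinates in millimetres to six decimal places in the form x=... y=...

x=12.753401 y=0.050534

pitch radius r_p = m·N/2 = 1.599·17/2 = 13.591500
base radius r_b = r_p·cos α = 13.591500·cos 23.887° = 12.427332
roll angle φ = 13.213° = 0.23061035 rad
x = r_b·(cos φ + φ·sin φ) = 12.427332·(0.97352707 + 0.23061035·0.22857176) = 12.753401
y = r_b·(sin φ − φ·cos φ) = 12.427332·(0.22857176 − 0.23061035·0.97352707) = 0.050534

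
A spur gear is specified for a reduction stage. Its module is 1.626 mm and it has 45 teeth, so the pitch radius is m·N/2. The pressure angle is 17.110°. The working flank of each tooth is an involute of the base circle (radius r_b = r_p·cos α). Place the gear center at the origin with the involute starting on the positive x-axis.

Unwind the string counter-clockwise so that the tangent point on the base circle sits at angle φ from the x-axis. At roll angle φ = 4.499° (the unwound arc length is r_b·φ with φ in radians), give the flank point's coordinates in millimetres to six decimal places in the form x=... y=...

pitch radius r_p = m·N/2 = 1.626·45/2 = 36.585000
base radius r_b = r_p·cos α = 36.585000·cos 17.110° = 34.965809
roll angle φ = 4.499° = 0.07852236 rad
x = r_b·(cos φ + φ·sin φ) = 34.965809·(0.99691870 + 0.07852236·0.07844170) = 35.073439
y = r_b·(sin φ − φ·cos φ) = 34.965809·(0.07844170 − 0.07852236·0.99691870) = 0.005639

x=35.073439 y=0.005639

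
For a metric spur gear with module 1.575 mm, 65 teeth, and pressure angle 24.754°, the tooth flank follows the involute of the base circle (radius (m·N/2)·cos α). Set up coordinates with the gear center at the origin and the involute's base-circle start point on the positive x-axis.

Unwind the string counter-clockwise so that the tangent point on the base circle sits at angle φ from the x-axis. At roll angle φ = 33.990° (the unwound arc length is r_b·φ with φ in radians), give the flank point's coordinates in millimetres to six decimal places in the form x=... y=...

pitch radius r_p = m·N/2 = 1.575·65/2 = 51.187500
base radius r_b = r_p·cos α = 51.187500·cos 24.754° = 46.484082
roll angle φ = 33.990° = 0.59323741 rad
x = r_b·(cos φ + φ·sin φ) = 46.484082·(0.82913516 + 0.59323741·0.55904820) = 53.957954
y = r_b·(sin φ − φ·cos φ) = 46.484082·(0.55904820 − 0.59323741·0.82913516) = 3.122531

x=53.957954 y=3.122531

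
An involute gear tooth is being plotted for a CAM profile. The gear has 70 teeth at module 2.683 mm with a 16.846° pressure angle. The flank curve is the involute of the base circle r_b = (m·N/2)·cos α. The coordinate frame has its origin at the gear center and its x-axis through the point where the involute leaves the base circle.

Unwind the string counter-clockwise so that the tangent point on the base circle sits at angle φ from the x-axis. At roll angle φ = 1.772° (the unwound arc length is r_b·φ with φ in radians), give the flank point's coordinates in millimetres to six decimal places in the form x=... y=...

x=89.918240 y=0.000886

pitch radius r_p = m·N/2 = 2.683·70/2 = 93.905000
base radius r_b = r_p·cos α = 93.905000·cos 16.846° = 89.875268
roll angle φ = 1.772° = 0.03092723 rad
x = r_b·(cos φ + φ·sin φ) = 89.875268·(0.99952179 + 0.03092723·0.03092230) = 89.918240
y = r_b·(sin φ − φ·cos φ) = 89.875268·(0.03092230 − 0.03092723·0.99952179) = 0.000886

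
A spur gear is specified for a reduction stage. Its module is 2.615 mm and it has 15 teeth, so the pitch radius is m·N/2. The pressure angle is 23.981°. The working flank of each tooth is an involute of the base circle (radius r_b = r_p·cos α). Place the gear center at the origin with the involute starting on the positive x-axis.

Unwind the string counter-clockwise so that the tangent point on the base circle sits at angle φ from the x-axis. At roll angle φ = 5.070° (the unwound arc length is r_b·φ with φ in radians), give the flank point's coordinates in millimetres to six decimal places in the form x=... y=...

pitch radius r_p = m·N/2 = 2.615·15/2 = 19.612500
base radius r_b = r_p·cos α = 19.612500·cos 23.981° = 17.919555
roll angle φ = 5.070° = 0.08848819 rad
x = r_b·(cos φ + φ·sin φ) = 17.919555·(0.99608747 + 0.08848819·0.08837276) = 17.989574
y = r_b·(sin φ − φ·cos φ) = 17.919555·(0.08837276 − 0.08848819·0.99608747) = 0.004135

x=17.989574 y=0.004135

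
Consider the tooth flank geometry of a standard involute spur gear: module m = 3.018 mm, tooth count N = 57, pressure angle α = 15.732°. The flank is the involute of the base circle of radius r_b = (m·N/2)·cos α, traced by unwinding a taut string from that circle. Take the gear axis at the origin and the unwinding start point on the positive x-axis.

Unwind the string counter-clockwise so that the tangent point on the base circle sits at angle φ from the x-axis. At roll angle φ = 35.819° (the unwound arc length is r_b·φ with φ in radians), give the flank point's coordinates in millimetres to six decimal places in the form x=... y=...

x=97.422625 y=6.482838

pitch radius r_p = m·N/2 = 3.018·57/2 = 86.013000
base radius r_b = r_p·cos α = 86.013000·cos 15.732° = 82.790993
roll angle φ = 35.819° = 0.62515948 rad
x = r_b·(cos φ + φ·sin φ) = 82.790993·(0.81086980 + 0.62515948·0.58522660) = 97.422625
y = r_b·(sin φ − φ·cos φ) = 82.790993·(0.58522660 − 0.62515948·0.81086980) = 6.482838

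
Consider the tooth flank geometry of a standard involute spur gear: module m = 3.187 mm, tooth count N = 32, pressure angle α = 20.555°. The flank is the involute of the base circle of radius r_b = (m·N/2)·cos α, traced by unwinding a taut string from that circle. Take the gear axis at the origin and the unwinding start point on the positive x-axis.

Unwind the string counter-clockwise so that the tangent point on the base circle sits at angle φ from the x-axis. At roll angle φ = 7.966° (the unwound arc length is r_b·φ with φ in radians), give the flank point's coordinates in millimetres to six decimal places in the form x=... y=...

x=48.204862 y=0.042690

pitch radius r_p = m·N/2 = 3.187·32/2 = 50.992000
base radius r_b = r_p·cos α = 50.992000·cos 20.555° = 47.745624
roll angle φ = 7.966° = 0.13903293 rad
x = r_b·(cos φ + φ·sin φ) = 47.745624·(0.99035048 + 0.13903293·0.13858544) = 48.204862
y = r_b·(sin φ − φ·cos φ) = 47.745624·(0.13858544 − 0.13903293·0.99035048) = 0.042690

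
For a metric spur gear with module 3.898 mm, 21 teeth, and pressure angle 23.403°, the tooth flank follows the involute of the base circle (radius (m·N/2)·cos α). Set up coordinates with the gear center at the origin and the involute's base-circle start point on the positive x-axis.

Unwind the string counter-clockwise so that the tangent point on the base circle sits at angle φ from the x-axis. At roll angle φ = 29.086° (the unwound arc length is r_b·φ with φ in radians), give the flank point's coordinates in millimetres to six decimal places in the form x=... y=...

pitch radius r_p = m·N/2 = 3.898·21/2 = 40.929000
base radius r_b = r_p·cos α = 40.929000·cos 23.403° = 37.561928
roll angle φ = 29.086° = 0.50764647 rad
x = r_b·(cos φ + φ·sin φ) = 37.561928·(0.87389103 + 0.50764647·0.48612186) = 42.094491
y = r_b·(sin φ − φ·cos φ) = 37.561928·(0.48612186 − 0.50764647·0.87389103) = 1.596163

x=42.094491 y=1.596163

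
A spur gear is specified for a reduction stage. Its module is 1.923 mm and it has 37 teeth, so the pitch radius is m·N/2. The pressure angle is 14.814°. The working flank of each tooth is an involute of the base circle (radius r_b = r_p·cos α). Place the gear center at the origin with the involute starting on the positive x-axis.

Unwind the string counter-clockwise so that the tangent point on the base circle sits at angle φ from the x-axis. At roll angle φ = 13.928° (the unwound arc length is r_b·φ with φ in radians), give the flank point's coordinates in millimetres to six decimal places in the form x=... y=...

pitch radius r_p = m·N/2 = 1.923·37/2 = 35.575500
base radius r_b = r_p·cos α = 35.575500·cos 14.814° = 34.393004
roll angle φ = 13.928° = 0.24308946 rad
x = r_b·(cos φ + φ·sin φ) = 34.393004·(0.97059897 + 0.24308946·0.24070240) = 35.394225
y = r_b·(sin φ − φ·cos φ) = 34.393004·(0.24070240 − 0.24308946·0.97059897) = 0.163711

x=35.394225 y=0.163711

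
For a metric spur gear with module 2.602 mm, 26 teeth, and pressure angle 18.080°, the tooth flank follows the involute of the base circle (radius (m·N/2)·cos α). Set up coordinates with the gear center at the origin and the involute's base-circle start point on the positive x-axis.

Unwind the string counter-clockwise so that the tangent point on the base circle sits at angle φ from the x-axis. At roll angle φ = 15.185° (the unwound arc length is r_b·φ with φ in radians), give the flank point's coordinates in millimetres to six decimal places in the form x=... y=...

x=33.265370 y=0.198135

pitch radius r_p = m·N/2 = 2.602·26/2 = 33.826000
base radius r_b = r_p·cos α = 33.826000·cos 18.080° = 32.155811
roll angle φ = 15.185° = 0.26502825 rad
x = r_b·(cos φ + φ·sin φ) = 32.155811·(0.96508510 + 0.26502825·0.26193653) = 33.265370
y = r_b·(sin φ − φ·cos φ) = 32.155811·(0.26193653 − 0.26502825·0.96508510) = 0.198135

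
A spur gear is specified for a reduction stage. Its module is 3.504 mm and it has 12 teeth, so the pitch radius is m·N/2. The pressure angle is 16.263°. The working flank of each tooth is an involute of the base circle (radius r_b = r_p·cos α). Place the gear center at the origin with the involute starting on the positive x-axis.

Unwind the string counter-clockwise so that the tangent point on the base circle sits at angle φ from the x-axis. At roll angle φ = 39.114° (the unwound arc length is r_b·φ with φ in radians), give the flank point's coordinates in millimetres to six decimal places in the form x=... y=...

x=24.351782 y=2.042263

pitch radius r_p = m·N/2 = 3.504·12/2 = 21.024000
base radius r_b = r_p·cos α = 21.024000·cos 16.263° = 20.182753
roll angle φ = 39.114° = 0.68266808 rad
x = r_b·(cos φ + φ·sin φ) = 20.182753·(0.77589228 + 0.68266808·0.63086541) = 24.351782
y = r_b·(sin φ − φ·cos φ) = 20.182753·(0.63086541 − 0.68266808·0.77589228) = 2.042263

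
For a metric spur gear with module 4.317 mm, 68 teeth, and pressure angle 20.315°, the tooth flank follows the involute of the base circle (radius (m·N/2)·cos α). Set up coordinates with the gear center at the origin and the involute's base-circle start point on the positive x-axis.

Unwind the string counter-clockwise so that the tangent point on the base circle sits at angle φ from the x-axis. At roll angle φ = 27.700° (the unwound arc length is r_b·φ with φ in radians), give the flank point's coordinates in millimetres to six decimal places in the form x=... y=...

x=152.806543 y=5.064488

pitch radius r_p = m·N/2 = 4.317·68/2 = 146.778000
base radius r_b = r_p·cos α = 146.778000·cos 20.315° = 137.648126
roll angle φ = 27.700° = 0.48345620 rad
x = r_b·(cos φ + φ·sin φ) = 137.648126·(0.88539363 + 0.48345620·0.46484205) = 152.806543
y = r_b·(sin φ − φ·cos φ) = 137.648126·(0.46484205 − 0.48345620·0.88539363) = 5.064488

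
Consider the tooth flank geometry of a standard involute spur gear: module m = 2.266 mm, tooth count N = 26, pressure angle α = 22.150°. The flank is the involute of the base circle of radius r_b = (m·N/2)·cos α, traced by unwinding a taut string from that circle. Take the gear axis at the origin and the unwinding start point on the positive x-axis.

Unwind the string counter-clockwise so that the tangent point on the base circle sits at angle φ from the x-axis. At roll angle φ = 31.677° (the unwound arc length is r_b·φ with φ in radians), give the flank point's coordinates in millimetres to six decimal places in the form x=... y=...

x=31.140580 y=1.490451

pitch radius r_p = m·N/2 = 2.266·26/2 = 29.458000
base radius r_b = r_p·cos α = 29.458000·cos 22.150° = 27.283998
roll angle φ = 31.677° = 0.55286795 rad
x = r_b·(cos φ + φ·sin φ) = 27.283998·(0.85102198 + 0.55286795·0.52513007) = 31.140580
y = r_b·(sin φ − φ·cos φ) = 27.283998·(0.52513007 − 0.55286795·0.85102198) = 1.490451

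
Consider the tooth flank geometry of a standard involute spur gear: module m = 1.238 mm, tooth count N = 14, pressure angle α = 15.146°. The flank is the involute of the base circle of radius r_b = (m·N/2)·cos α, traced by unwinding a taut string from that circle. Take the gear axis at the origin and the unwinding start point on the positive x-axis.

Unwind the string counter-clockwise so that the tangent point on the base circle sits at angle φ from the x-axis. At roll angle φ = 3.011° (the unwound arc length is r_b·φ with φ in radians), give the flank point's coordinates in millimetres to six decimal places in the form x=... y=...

x=8.376513 y=0.000405

pitch radius r_p = m·N/2 = 1.238·14/2 = 8.666000
base radius r_b = r_p·cos α = 8.666000·cos 15.146° = 8.364971
roll angle φ = 3.011° = 0.05255186 rad
x = r_b·(cos φ + φ·sin φ) = 8.364971·(0.99861947 + 0.05255186·0.05252768) = 8.376513
y = r_b·(sin φ − φ·cos φ) = 8.364971·(0.05252768 − 0.05255186·0.99861947) = 0.000405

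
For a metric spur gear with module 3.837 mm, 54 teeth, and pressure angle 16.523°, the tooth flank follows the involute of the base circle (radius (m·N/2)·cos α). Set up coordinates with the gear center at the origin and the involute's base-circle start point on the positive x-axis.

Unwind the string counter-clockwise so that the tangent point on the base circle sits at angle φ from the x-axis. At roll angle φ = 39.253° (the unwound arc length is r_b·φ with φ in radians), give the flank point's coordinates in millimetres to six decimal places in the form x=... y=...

pitch radius r_p = m·N/2 = 3.837·54/2 = 103.599000
base radius r_b = r_p·cos α = 103.599000·cos 16.523° = 99.320946
roll angle φ = 39.253° = 0.68509409 rad
x = r_b·(cos φ + φ·sin φ) = 99.320946·(0.77435951 + 0.68509409·0.63274587) = 119.964802
y = r_b·(sin φ − φ·cos φ) = 99.320946·(0.63274587 − 0.68509409·0.77435951) = 10.154250

x=119.964802 y=10.154250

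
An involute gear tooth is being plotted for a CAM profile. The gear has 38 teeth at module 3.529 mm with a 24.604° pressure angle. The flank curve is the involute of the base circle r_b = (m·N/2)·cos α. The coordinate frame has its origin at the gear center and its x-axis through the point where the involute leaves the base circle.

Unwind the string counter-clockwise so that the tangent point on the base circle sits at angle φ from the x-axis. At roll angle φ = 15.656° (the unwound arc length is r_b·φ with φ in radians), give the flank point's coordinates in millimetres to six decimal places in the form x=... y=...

pitch radius r_p = m·N/2 = 3.529·38/2 = 67.051000
base radius r_b = r_p·cos α = 67.051000·cos 24.604° = 60.963242
roll angle φ = 15.656° = 0.27324875 rad
x = r_b·(cos φ + φ·sin φ) = 60.963242·(0.96289927 + 0.27324875·0.26986107) = 63.196841
y = r_b·(sin φ − φ·cos φ) = 60.963242·(0.26986107 − 0.27324875·0.96289927) = 0.411505

x=63.196841 y=0.411505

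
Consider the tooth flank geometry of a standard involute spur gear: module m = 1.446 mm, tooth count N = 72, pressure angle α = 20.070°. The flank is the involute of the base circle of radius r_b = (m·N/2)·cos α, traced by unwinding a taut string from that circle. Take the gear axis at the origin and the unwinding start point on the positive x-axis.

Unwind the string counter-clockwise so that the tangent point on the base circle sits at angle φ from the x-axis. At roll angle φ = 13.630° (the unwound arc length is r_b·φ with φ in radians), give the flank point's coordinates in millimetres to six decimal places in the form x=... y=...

pitch radius r_p = m·N/2 = 1.446·72/2 = 52.056000
base radius r_b = r_p·cos α = 52.056000·cos 20.070° = 48.894851
roll angle φ = 13.630° = 0.23788838 rad
x = r_b·(cos φ + φ·sin φ) = 48.894851·(0.97183775 + 0.23788838·0.23565100) = 50.258840
y = r_b·(sin φ − φ·cos φ) = 48.894851·(0.23565100 − 0.23788838·0.97183775) = 0.218173

x=50.258840 y=0.218173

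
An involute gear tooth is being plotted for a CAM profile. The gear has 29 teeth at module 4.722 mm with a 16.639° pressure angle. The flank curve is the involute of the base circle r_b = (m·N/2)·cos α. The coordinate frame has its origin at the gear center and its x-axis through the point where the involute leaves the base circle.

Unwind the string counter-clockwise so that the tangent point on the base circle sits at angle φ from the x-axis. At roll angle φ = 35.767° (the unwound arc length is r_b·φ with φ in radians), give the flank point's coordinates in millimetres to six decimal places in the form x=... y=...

x=77.165725 y=5.115128

pitch radius r_p = m·N/2 = 4.722·29/2 = 68.469000
base radius r_b = r_p·cos α = 68.469000·cos 16.639° = 65.602059
roll angle φ = 35.767° = 0.62425191 rad
x = r_b·(cos φ + φ·sin φ) = 65.602059·(0.81140060 + 0.62425191·0.58449044) = 77.165725
y = r_b·(sin φ − φ·cos φ) = 65.602059·(0.58449044 − 0.62425191·0.81140060) = 5.115128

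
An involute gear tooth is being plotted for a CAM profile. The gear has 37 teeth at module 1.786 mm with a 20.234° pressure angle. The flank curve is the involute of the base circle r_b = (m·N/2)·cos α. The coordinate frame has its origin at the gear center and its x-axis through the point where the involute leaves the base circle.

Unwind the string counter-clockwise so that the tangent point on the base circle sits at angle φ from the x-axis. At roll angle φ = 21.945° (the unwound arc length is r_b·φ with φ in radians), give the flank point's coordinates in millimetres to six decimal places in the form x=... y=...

pitch radius r_p = m·N/2 = 1.786·37/2 = 33.041000
base radius r_b = r_p·cos α = 33.041000·cos 20.234° = 31.001972
roll angle φ = 21.945° = 0.38301250 rad
x = r_b·(cos φ + φ·sin φ) = 31.001972·(0.92754302 + 0.38301250·0.37371639) = 33.193225
y = r_b·(sin φ − φ·cos φ) = 31.001972·(0.37371639 − 0.38301250·0.92754302) = 0.572167

x=33.193225 y=0.572167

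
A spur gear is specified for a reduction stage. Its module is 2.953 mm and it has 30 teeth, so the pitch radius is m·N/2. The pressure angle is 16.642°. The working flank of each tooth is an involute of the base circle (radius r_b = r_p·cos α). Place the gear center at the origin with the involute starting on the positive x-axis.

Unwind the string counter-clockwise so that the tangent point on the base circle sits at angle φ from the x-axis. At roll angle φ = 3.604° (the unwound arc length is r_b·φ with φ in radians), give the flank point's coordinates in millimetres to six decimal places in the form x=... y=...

x=42.523486 y=0.003519

pitch radius r_p = m·N/2 = 2.953·30/2 = 44.295000
base radius r_b = r_p·cos α = 44.295000·cos 16.642° = 42.439611
roll angle φ = 3.604° = 0.06290167 rad
x = r_b·(cos φ + φ·sin φ) = 42.439611·(0.99802234 + 0.06290167·0.06286019) = 42.523486
y = r_b·(sin φ − φ·cos φ) = 42.439611·(0.06286019 − 0.06290167·0.99802234) = 0.003519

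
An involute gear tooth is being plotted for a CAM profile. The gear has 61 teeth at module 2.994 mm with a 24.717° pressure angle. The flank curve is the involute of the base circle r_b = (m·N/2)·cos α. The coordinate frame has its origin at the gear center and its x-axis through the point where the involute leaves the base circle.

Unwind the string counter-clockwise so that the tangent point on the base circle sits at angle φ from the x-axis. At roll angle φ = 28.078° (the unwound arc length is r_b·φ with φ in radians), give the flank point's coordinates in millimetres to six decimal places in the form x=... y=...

x=92.321275 y=3.176617

pitch radius r_p = m·N/2 = 2.994·61/2 = 91.317000
base radius r_b = r_p·cos α = 91.317000·cos 24.717° = 82.950916
roll angle φ = 28.078° = 0.49005355 rad
x = r_b·(cos φ + φ·sin φ) = 82.950916·(0.88230766 + 0.49005355·0.47067313) = 92.321275
y = r_b·(sin φ − φ·cos φ) = 82.950916·(0.47067313 − 0.49005355·0.88230766) = 3.176617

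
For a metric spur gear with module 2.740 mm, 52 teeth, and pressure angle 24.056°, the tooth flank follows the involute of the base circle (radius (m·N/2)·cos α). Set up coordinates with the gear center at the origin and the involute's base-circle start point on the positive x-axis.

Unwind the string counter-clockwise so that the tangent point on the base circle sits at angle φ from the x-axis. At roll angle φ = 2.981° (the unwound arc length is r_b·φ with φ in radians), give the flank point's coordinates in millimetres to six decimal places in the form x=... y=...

pitch radius r_p = m·N/2 = 2.740·52/2 = 71.240000
base radius r_b = r_p·cos α = 71.240000·cos 24.056° = 65.052627
roll angle φ = 2.981° = 0.05202827 rad
x = r_b·(cos φ + φ·sin φ) = 65.052627·(0.99864684 + 0.05202827·0.05200480) = 65.140614
y = r_b·(sin φ − φ·cos φ) = 65.052627·(0.05200480 − 0.05202827·0.99864684) = 0.003053

x=65.140614 y=0.003053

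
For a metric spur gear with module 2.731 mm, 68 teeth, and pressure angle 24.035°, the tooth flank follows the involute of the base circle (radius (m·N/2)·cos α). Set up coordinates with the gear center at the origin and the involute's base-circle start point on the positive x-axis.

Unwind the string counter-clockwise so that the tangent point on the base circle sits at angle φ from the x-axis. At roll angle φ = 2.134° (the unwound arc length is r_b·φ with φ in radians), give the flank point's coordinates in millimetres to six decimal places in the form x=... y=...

x=84.862063 y=0.001460

pitch radius r_p = m·N/2 = 2.731·68/2 = 92.854000
base radius r_b = r_p·cos α = 92.854000·cos 24.035° = 84.803263
roll angle φ = 2.134° = 0.03724533 rad
x = r_b·(cos φ + φ·sin φ) = 84.803263·(0.99930647 + 0.03724533·0.03723672) = 84.862063
y = r_b·(sin φ − φ·cos φ) = 84.803263·(0.03723672 − 0.03724533·0.99930647) = 0.001460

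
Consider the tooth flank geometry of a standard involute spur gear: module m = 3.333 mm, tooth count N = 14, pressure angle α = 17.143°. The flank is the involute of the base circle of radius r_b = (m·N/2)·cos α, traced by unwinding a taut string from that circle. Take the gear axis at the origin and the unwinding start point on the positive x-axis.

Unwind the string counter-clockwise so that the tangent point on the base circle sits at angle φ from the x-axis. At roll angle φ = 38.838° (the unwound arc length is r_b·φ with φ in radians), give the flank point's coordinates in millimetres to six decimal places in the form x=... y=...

x=26.842888 y=2.209990

pitch radius r_p = m·N/2 = 3.333·14/2 = 23.331000
base radius r_b = r_p·cos α = 23.331000·cos 17.143° = 22.294452
roll angle φ = 38.838° = 0.67785097 rad
x = r_b·(cos φ + φ·sin φ) = 22.294452·(0.77892221 + 0.67785097·0.62712055) = 26.842888
y = r_b·(sin φ − φ·cos φ) = 22.294452·(0.62712055 − 0.67785097·0.77892221) = 2.209990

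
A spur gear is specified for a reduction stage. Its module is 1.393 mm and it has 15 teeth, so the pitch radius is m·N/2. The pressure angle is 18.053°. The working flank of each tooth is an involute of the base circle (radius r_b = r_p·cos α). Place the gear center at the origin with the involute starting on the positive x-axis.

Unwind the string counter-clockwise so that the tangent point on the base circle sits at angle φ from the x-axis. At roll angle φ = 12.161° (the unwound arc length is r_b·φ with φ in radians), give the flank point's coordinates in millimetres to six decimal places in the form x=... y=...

x=10.154403 y=0.031517

pitch radius r_p = m·N/2 = 1.393·15/2 = 10.447500
base radius r_b = r_p·cos α = 10.447500·cos 18.053° = 9.933172
roll angle φ = 12.161° = 0.21224949 rad
x = r_b·(cos φ + φ·sin φ) = 9.933172·(0.97755951 + 0.21224949·0.21065944) = 10.154403
y = r_b·(sin φ − φ·cos φ) = 9.933172·(0.21065944 − 0.21224949·0.97755951) = 0.031517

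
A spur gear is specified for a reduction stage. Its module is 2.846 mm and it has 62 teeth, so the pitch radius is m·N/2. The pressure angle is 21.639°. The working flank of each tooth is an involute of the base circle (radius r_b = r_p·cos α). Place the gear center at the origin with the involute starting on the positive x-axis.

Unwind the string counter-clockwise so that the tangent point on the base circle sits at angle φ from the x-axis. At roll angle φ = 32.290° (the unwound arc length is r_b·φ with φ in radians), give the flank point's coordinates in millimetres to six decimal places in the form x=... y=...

pitch radius r_p = m·N/2 = 2.846·62/2 = 88.226000
base radius r_b = r_p·cos α = 88.226000·cos 21.639° = 82.008334
roll angle φ = 32.290° = 0.56356682 rad
x = r_b·(cos φ + φ·sin φ) = 82.008334·(0.84535508 + 0.56356682·0.53420482) = 94.015600
y = r_b·(sin φ − φ·cos φ) = 82.008334·(0.53420482 − 0.56356682·0.84535508) = 4.739323

x=94.015600 y=4.739323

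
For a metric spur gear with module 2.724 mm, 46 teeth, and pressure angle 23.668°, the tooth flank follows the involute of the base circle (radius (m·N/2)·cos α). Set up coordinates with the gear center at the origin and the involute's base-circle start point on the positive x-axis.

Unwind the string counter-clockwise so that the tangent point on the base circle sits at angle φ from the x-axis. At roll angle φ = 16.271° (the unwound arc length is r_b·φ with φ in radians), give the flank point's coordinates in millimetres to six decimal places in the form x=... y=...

pitch radius r_p = m·N/2 = 2.724·46/2 = 62.652000
base radius r_b = r_p·cos α = 62.652000·cos 23.668° = 57.382149
roll angle φ = 16.271° = 0.28398252 rad
x = r_b·(cos φ + φ·sin φ) = 57.382149·(0.95994723 + 0.28398252·0.28018087) = 59.649529
y = r_b·(sin φ − φ·cos φ) = 57.382149·(0.28018087 − 0.28398252·0.95994723) = 0.434534

x=59.649529 y=0.434534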